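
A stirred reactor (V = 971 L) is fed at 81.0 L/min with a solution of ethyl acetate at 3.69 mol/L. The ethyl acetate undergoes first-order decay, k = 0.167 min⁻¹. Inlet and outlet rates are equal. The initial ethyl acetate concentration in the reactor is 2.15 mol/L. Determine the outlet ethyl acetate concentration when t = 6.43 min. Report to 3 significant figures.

Species balance: V dC/dt = Q C_in − Q C − k V C.
dC/dt = (Q/V) C_in − (Q/V + k) C; effective rate a = Q/V + k = 0.083419 + 0.167 = 0.25042 min⁻¹.
C_ss = Q C_in/(Q + kV) = 1.2292 mol/L; C(t) = C_ss + (C₀ − C_ss) e^(−a t).
C(6.43) = 1.2292 + (0.92079)·e^(−0.25042·6.43) = 1.2292 + (0.92079)·0.19985 = 1.4132 mol/L.

1.41 mol/L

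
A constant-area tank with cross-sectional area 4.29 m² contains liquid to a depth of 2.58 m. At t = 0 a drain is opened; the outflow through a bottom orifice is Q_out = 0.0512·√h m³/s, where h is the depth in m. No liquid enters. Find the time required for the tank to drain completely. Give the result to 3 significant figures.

269 s

With no inflow, A dh/dt = −0.0512 √h.
∫ h^(−1/2) dh = −(0.0512/A) ∫ dt, giving 2√h = 2√h₀ − (0.0512/A) t.
Tank is empty when √h = 0: t_empty = 2A√h₀/0.0512.
t_empty = 2·4.29·√2.58/0.0512 = 8.5800·1.6062/0.0512 = 269.17 s.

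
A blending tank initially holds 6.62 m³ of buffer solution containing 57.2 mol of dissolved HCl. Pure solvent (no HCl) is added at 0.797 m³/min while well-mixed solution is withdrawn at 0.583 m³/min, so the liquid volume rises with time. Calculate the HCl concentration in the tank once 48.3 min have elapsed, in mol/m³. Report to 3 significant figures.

Total volume: dV/dt = Q_in − Q_out = 0.21400 m³/min, so V(t) = 6.62 + 0.21400 t and V(48.3) = 16.956 m³.
No HCl enters, so dm/dt = −Q_out · (m/V).
dm/m = −Q_out dt/(V₀ + 0.21400 t); integrating gives ln(m/m₀) = −(Q_out/(Q_in−Q_out)) ln(V/V₀).
m = m₀ (V₀/V)^(Q_out/(Q_in−Q_out)) = 57.2 × (6.62/16.956)^(2.7243) = 4.4116 mol.
C = m/V = 4.4116/16.956 = 0.26018 mol/m³.

0.260 mol/m³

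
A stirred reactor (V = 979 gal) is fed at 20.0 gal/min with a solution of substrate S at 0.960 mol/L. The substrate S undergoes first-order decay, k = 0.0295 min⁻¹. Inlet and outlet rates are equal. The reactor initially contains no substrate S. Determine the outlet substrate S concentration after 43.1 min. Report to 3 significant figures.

0.347 mol/L

Accumulation = in − out − consumed: V dC/dt = Q C_in − Q C − k V C.
dC/dt = (Q/V) C_in − (Q/V + k) C; effective rate a = Q/V + k = 0.020429 + 0.0295 = 0.049929 min⁻¹.
C_ss = Q C_in/(Q + kV) = 0.39279 mol/L; C(t) = C_ss + (C₀ − C_ss) e^(−a t).
C(43.1) = 0.39279 + (-0.39279)·e^(−0.049929·43.1) = 0.39279 + (-0.39279)·0.11626 = 0.34713 mol/L.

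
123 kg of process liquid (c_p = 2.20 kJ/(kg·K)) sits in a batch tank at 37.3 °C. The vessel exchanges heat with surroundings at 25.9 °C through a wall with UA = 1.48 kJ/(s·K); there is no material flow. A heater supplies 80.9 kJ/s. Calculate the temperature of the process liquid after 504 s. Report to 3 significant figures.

Energy balance: M c_p dT/dt = −UA(T − T_amb) + Q̇.
dT/dt = (T_ss − T)/τ with T_ss = T_amb + Q̇/UA = 25.9 + 80.9/1.48 = 80.562 °C, τ = M c_p/UA = 123·2.20/1.48 = 182.84 s.
Solution: T(t) = T_ss + (T₀ − T_ss) e^(−t/τ).
T(504) = 80.562 + (-43.262)·0.063511 = 77.815 °C.

77.8 °C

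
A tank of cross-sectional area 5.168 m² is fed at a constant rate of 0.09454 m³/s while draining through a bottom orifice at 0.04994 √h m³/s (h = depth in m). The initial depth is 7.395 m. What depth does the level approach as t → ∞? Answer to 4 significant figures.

3.584 m

Unsteady balance on liquid volume: A dh/dt = Q_in − 0.04994 √h. At steady state dh/dt = 0:
Q_in = 0.04994 √h_ss ⇒ √h_ss = 0.09454/0.04994 = 1.89307.
h_ss = 1.89307² = 3.58372 m. (Since h₀ = 7.395 m > h_ss, the level will fall toward this value.)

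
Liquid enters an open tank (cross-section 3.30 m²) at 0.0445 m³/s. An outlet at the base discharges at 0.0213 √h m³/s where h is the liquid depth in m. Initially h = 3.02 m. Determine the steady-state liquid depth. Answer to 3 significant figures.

A dh/dt = Q_in − 0.0213 √h. Steady state requires inflow = outflow:
Q_in = 0.0213 √h_ss ⇒ √h_ss = 0.0445/0.0213 = 2.0892.
h_ss = 2.0892² = 4.3648 m. (Since h₀ = 3.02 m < h_ss, the level will rise toward this value.)

4.36 m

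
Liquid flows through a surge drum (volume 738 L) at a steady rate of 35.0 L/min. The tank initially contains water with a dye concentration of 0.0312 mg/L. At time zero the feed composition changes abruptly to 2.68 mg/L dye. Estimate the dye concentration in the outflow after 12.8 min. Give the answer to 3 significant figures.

1.24 mg/L

Mass balance on the solute (V constant): V dC/dt = Q(C_in − C).
So dC/dt = (C_in − C)/τ with τ = V/Q = 738/35.0 = 21.086 min.
C approaches C_in exponentially: C(t) = C_in + (C₀ − C_in) e^(−t/τ).
C(12.8) = 2.68 + (0.0312 − 2.68)·e^(−12.8/21.086) = 2.68 + (-2.6488)·0.54496 = 1.2365 mg/L.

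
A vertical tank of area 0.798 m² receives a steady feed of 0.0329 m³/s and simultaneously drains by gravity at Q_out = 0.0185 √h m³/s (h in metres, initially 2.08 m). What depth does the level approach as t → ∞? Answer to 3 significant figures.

A dh/dt = Q_in − 0.0185 √h. Steady state requires inflow = outflow:
Q_in = 0.0185 √h_ss ⇒ √h_ss = 0.0329/0.0185 = 1.7784.
h_ss = 1.7784² = 3.1626 m. (Since h₀ = 2.08 m < h_ss, the level will rise toward this value.)

3.16 m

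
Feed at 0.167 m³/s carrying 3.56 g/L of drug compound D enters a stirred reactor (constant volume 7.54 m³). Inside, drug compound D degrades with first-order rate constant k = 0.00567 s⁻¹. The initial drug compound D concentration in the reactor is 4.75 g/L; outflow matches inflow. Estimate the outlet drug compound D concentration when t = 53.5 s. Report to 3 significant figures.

Accumulation = in − out − consumed: V dC/dt = Q C_in − Q C − k V C.
dC/dt = (Q/V) C_in − (Q/V + k) C; effective rate a = Q/V + k = 0.022149 + 0.00567 = 0.027819 s⁻¹.
C_ss = Q C_in/(Q + kV) = 2.8344 g/L; C(t) = C_ss + (C₀ − C_ss) e^(−a t).
C(53.5) = 2.8344 + (1.9156)·e^(−0.027819·53.5) = 2.8344 + (1.9156)·0.22576 = 3.2669 g/L.

3.27 g/L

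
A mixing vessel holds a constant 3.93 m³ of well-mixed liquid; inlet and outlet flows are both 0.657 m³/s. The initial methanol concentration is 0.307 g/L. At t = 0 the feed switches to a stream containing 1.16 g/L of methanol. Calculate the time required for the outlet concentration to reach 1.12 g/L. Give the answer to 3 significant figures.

Species balance: V dC/dt = Q(C_in − C) ⇒ τ = V/Q = 5.9817 s.
C(t) = C_in + (C₀ − C_in) e^(−t/τ). Set C = 1.12 and solve for t:
e^(−t/τ) = (C − C_in)/(C₀ − C_in) = (1.12 − 1.16)/(0.307 − 1.16) = 0.046893
t = −τ ln(…) = 5.9817 × 3.0599 = 18.303 s.

18.3 s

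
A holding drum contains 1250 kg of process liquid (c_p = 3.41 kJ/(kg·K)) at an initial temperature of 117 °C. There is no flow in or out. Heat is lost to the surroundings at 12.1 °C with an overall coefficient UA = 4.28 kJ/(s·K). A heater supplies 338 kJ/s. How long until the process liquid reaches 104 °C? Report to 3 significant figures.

M c_p dT/dt = −UA(T − T_amb) + Q̇.
τ = M c_p/UA = 995.91 s; T_ss = T_amb + Q̇/UA = 12.1 + 338/4.28 = 91.072 °C.
T(t) = T_ss + (T₀ − T_ss)e^(−t/τ); set T = 104:
t = −τ ln[(T − T_ss)/(T₀ − T_ss)] = −995.91 · ln(0.49861) = 693.08 s.

693 s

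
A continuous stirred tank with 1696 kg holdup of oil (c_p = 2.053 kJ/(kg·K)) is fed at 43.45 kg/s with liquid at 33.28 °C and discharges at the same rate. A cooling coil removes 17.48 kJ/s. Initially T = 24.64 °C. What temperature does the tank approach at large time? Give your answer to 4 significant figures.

33.08 °C

M c_p dT/dt = ṁ c_p (T_in − T) − Q̇.
At steady state dT/dt = 0 ⇒ T_ss = T_in − Q̇/(ṁ c_p) = 33.28 − 17.48/(43.45·2.053) = 33.0840 °C.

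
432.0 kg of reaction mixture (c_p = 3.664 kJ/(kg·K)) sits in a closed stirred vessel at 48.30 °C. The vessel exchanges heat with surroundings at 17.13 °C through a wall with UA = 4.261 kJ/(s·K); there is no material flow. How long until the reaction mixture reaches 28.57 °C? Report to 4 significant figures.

372.3 s

First-law balance (no shaft work): M c_p dT/dt = −UA(T − T_amb).
τ = M c_p/UA = 371.473 s; T_ss = T_amb = 17.1300 °C.
T(t) = T_ss + (T₀ − T_ss)e^(−t/τ); set T = 28.57:
t = −τ ln[(T − T_ss)/(T₀ − T_ss)] = −371.473 · ln(0.367020) = 372.343 s.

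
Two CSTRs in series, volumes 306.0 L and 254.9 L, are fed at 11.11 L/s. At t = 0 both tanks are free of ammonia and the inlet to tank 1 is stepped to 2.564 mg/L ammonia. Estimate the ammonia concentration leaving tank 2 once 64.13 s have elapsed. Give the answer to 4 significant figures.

1.849 mg/L

Each tank obeys Vᵢ dCᵢ/dt = Q(Cᵢ₋₁ − Cᵢ), so τᵢ = Vᵢ/Q.
τ₁ = 306.0/11.11 = 27.5428 s; τ₂ = 254.9/11.11 = 22.9433 s.
Tank 1: C₁ = C_in(1 − e^(−t/τ₁)). Tank 2 (τ₁ ≠ τ₂): C₂ = C_in[1 − (τ₁ e^(−t/τ₁) − τ₂ e^(−t/τ₂))/(τ₁ − τ₂)].
At t = 64.13: e^(−t/τ₁) = 0.0974535, e^(−t/τ₂) = 0.0611056.
C₂ = 2.564·[1 − (27.5428·0.0974535 − 22.9433·0.0611056)/(4.59946)] = 2.564·0.721234 = 1.84924 mg/L.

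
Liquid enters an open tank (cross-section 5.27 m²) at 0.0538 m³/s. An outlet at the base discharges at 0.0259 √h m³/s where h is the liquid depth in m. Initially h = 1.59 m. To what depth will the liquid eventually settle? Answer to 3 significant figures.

A dh/dt = Q_in − 0.0259 √h. Steady state requires inflow = outflow:
Q_in = 0.0259 √h_ss ⇒ √h_ss = 0.0538/0.0259 = 2.0772.
h_ss = 2.0772² = 4.3148 m. (Since h₀ = 1.59 m < h_ss, the level will rise toward this value.)

4.31 m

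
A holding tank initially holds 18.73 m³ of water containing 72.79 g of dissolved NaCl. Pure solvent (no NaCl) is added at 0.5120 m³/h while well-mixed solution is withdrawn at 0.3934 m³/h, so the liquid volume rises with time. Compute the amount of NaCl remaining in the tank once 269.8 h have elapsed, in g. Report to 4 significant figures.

Let m(t) be the amount of NaCl. Volume: V(t) = V₀ + (Q_in − Q_out) t = 18.73 + 0.118600 t; V(269.8) = 50.7283 m³.
Species balance (pure solvent in): dm/dt = −Q_out · m/V(t).
Separate: dm/m = −Q_out dt/V(t) ⇒ ln(m/m₀) = −(Q_out/(Q_in−Q_out)) ln(V/V₀).
m = m₀ (V₀/V)^(Q_out/(Q_in−Q_out)) = 72.79 × (18.73/50.7283)^(3.31703) = 2.67147 g.

2.671 g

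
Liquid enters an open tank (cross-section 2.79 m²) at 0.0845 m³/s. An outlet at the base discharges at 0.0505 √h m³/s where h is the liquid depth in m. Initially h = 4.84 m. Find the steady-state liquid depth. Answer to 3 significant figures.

Level balance: A dh/dt = 0.0845 − 0.0505 √h. Setting dh/dt = 0:
Q_in = 0.0505 √h_ss ⇒ √h_ss = 0.0845/0.0505 = 1.6733.
h_ss = 1.6733² = 2.7998 m. (Since h₀ = 4.84 m > h_ss, the level will fall toward this value.)

2.80 m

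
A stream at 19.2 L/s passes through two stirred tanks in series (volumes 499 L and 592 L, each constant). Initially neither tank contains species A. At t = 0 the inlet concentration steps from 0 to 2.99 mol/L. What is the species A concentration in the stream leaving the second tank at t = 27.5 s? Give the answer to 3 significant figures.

Species balance on tank i: dCᵢ/dt = (Cᵢ₋₁ − Cᵢ)/τᵢ with τᵢ = Vᵢ/Q.
τ₁ = 499/19.2 = 25.990 s; τ₂ = 592/19.2 = 30.833 s.
Solving the cascade with C₁(0)=C₂(0)=0 gives C₂(t) = C_in[1 − (τ₁ e^(−t/τ₁) − τ₂ e^(−t/τ₂))/(τ₁ − τ₂)].
At t = 27.5: e^(−t/τ₁) = 0.34711, e^(−t/τ₂) = 0.40988.
C₂ = 2.99·[1 − (25.990·0.34711 − 30.833·0.40988)/(-4.8438)] = 2.99·0.25332 = 0.75743 mol/L.

0.757 mol/L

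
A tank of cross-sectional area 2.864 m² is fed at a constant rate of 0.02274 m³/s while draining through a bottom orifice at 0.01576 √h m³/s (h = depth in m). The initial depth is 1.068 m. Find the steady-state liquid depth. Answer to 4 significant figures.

A dh/dt = Q_in − 0.01576 √h. Steady state requires inflow = outflow:
Q_in = 0.01576 √h_ss ⇒ √h_ss = 0.02274/0.01576 = 1.44289.
h_ss = 1.44289² = 2.08194 m. (Since h₀ = 1.068 m < h_ss, the level will rise toward this value.)

2.082 m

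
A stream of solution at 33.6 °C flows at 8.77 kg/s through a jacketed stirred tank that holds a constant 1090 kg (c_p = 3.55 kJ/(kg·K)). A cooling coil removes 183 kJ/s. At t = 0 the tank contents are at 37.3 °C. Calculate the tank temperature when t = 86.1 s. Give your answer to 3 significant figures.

Heat balance on the well-mixed liquid: M c_p dT/dt = ṁ c_p (T_in − T) − 183.
τ = M/ṁ = 124.29 s; T_ss = T_in − Q̇/(ṁ c_p) = 33.6 − 183/(8.77·3.55) = 27.722 °C.
This is linear first-order; T(t) = T_ss + (T₀ − T_ss) e^(−t/τ).
T(86.1) = 27.722 + (9.5779)·e^(−86.1/124.29) = 27.722 + (9.5779)·0.50020 = 32.513 °C.

32.5 °C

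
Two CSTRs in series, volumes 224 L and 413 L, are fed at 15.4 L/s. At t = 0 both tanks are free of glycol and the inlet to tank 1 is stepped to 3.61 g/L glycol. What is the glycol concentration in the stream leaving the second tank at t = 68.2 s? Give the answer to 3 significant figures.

3.03 g/L

Time constants: τᵢ = Vᵢ/Q for each well-mixed tank.
τ₁ = 224/15.4 = 14.545 s; τ₂ = 413/15.4 = 26.818 s.
Tank 1: C₁ = C_in(1 − e^(−t/τ₁)). Tank 2 (τ₁ ≠ τ₂): C₂ = C_in[1 − (τ₁ e^(−t/τ₁) − τ₂ e^(−t/τ₂))/(τ₁ − τ₂)].
At t = 68.2: e^(−t/τ₁) = 0.0091982, e^(−t/τ₂) = 0.078626.
C₂ = 3.61·[1 − (14.545·0.0091982 − 26.818·0.078626)/(-12.273)] = 3.61·0.83909 = 3.0291 g/L.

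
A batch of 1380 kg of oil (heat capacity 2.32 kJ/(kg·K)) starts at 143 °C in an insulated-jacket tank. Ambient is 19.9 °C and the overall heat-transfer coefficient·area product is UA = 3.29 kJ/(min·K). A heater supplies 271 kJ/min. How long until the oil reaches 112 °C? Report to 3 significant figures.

1390 min

M c_p dT/dt = −UA(T − T_amb) + Q̇.
τ = M c_p/UA = 973.13 min; T_ss = T_amb + Q̇/UA = 19.9 + 271/3.29 = 102.27 °C.
T(t) = T_ss + (T₀ − T_ss)e^(−t/τ); set T = 112:
t = −τ ln[(T − T_ss)/(T₀ − T_ss)] = −973.13 · ln(0.23887) = 1393.3 min.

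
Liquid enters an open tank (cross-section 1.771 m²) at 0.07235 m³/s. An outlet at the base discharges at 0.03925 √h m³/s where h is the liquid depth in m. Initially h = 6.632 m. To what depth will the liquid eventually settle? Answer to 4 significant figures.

Volume balance on the tank: A dh/dt = Q_in − 0.03925 √h. At steady state dh/dt = 0:
Q_in = 0.03925 √h_ss ⇒ √h_ss = 0.07235/0.03925 = 1.84331.
h_ss = 1.84331² = 3.39780 m. (Since h₀ = 6.632 m > h_ss, the level will fall toward this value.)

3.398 m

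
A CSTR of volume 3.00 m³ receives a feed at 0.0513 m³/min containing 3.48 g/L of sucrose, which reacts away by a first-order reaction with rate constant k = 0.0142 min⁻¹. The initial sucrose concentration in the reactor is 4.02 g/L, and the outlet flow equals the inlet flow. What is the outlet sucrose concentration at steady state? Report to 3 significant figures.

Accumulation = in − out − consumed: V dC/dt = Q C_in − Q C − k V C.
Steady state (dC/dt = 0): C_ss = Q C_in/(Q + kV) = C_in/(1 + kV/Q).
C_ss = 0.0513·3.48/(0.0513 + 0.0142·3.00) = 0.17852/0.093900 = 1.9012 g/L.

1.90 g/L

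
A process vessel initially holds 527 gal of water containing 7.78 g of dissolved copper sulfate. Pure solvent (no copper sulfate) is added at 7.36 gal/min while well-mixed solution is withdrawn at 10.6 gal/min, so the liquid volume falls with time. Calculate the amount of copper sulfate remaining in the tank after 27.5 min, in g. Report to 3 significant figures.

4.24 g

Total volume: dV/dt = Q_in − Q_out = -3.2400 gal/min, so V(t) = 527 − 3.2400 t and V(27.5) = 437.90 gal.
Species balance (pure solvent in): dm/dt = −Q_out · m/V(t).
Separate: dm/m = −Q_out dt/V(t) ⇒ ln(m/m₀) = −(Q_out/(Q_in−Q_out)) ln(V/V₀).
m = m₀ (V₀/V)^(Q_out/(Q_in−Q_out)) = 7.78 × (527/437.90)^(-3.2716) = 4.2445 g.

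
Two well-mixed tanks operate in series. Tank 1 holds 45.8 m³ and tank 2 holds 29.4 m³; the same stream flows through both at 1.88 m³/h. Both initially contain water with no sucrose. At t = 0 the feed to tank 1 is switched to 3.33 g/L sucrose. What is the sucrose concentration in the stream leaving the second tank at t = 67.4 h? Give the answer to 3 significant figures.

Each tank obeys Vᵢ dCᵢ/dt = Q(Cᵢ₋₁ − Cᵢ), so τᵢ = Vᵢ/Q.
τ₁ = 45.8/1.88 = 24.362 h; τ₂ = 29.4/1.88 = 15.638 h.
Solving the cascade with C₁(0)=C₂(0)=0 gives C₂(t) = C_in[1 − (τ₁ e^(−t/τ₁) − τ₂ e^(−t/τ₂))/(τ₁ − τ₂)].
At t = 67.4: e^(−t/τ₁) = 0.062873, e^(−t/τ₂) = 0.013434.
C₂ = 3.33·[1 − (24.362·0.062873 − 15.638·0.013434)/(8.7234)] = 3.33·0.84850 = 2.8255 g/L.

2.83 g/L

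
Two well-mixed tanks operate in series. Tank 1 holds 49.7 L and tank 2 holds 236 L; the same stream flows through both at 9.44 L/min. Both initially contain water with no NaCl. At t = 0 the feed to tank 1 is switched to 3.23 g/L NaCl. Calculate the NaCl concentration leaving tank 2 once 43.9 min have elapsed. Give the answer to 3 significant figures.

Time constants: τᵢ = Vᵢ/Q for each well-mixed tank.
τ₁ = 49.7/9.44 = 5.2648 min; τ₂ = 236/9.44 = 25.000 min.
Solving the cascade with C₁(0)=C₂(0)=0 gives C₂(t) = C_in[1 − (τ₁ e^(−t/τ₁) − τ₂ e^(−t/τ₂))/(τ₁ − τ₂)].
At t = 43.9: e^(−t/τ₁) = 0.00023917, e^(−t/τ₂) = 0.17273.
C₂ = 3.23·[1 − (5.2648·0.00023917 − 25.000·0.17273)/(-19.735)] = 3.23·0.78125 = 2.5234 g/L.

2.52 g/L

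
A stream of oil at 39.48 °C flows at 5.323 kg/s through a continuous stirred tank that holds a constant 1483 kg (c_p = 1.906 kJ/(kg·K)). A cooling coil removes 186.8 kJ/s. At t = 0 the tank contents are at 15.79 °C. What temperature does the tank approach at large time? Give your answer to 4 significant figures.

21.07 °C

M c_p dT/dt = ṁ c_p (T_in − T) − Q̇.
At steady state dT/dt = 0 ⇒ T_ss = T_in − Q̇/(ṁ c_p) = 39.48 − 186.8/(5.323·1.906) = 21.0681 °C.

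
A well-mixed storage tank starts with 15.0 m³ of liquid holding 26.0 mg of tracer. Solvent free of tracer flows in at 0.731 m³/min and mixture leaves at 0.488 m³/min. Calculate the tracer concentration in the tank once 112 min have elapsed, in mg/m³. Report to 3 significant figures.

Let m(t) be the amount of tracer. Volume: V(t) = V₀ + (Q_in − Q_out) t = 15.0 + 0.24300 t; V(112) = 42.216 m³.
No tracer enters, so dm/dt = −Q_out · (m/V).
dm/m = −Q_out dt/(V₀ + 0.24300 t); integrating gives ln(m/m₀) = −(Q_out/(Q_in−Q_out)) ln(V/V₀).
m = m₀ (V₀/V)^(Q_out/(Q_in−Q_out)) = 26.0 × (15.0/42.216)^(2.0082) = 3.2546 mg.
C = m/V = 3.2546/42.216 = 0.077095 mg/m³.

0.0771 mg/m³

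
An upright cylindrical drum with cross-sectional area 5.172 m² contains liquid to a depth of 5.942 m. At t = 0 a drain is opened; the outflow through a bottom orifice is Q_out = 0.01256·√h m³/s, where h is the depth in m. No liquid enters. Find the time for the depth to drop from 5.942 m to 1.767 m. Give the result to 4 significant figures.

912.8 s

A dh/dt = −Q_out = −0.01256 √h.
Separate and integrate: 2(√h − √h₀) = −(0.01256/A) t.
t = 2A(√h₀ − √h)/0.01256 = 2·5.172·(√5.942 − √1.767)/0.01256
  = 10.3440 × (2.43762 − 1.32929) / 0.01256 = 912.789 s.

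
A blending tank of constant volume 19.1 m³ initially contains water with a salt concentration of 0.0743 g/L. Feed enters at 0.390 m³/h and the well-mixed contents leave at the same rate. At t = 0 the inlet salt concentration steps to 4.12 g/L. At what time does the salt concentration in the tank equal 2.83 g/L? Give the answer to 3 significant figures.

56.0 h

Species balance on the tank: V dC/dt = Q(C_in − C), so τ = V/Q = 48.974 h.
C(t) = C_in + (C₀ − C_in) e^(−t/τ). Set C = 2.83 and solve for t:
e^(−t/τ) = (C − C_in)/(C₀ − C_in) = (2.83 − 4.12)/(0.0743 − 4.12) = 0.31886
t = −τ ln(…) = 48.974 × 1.1430 = 55.978 h.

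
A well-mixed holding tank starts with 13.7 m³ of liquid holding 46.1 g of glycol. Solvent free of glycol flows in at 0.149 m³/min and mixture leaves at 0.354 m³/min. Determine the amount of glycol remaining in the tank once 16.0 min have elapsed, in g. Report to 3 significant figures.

28.7 g

Let m(t) be the amount of glycol. Volume: V(t) = V₀ + (Q_in − Q_out) t = 13.7 − 0.20500 t; V(16.0) = 10.420 m³.
Solute balance: dm/dt = 0 − Q_out C = −Q_out m/V(t).
Separate: dm/m = −Q_out dt/V(t) ⇒ ln(m/m₀) = −(Q_out/(Q_in−Q_out)) ln(V/V₀).
m = m₀ (V₀/V)^(Q_out/(Q_in−Q_out)) = 46.1 × (13.7/10.420)^(-1.7268) = 28.738 g.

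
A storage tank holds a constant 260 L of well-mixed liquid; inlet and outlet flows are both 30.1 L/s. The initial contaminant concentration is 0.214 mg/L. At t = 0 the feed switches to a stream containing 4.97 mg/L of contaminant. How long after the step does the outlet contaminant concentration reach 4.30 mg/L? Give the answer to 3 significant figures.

16.9 s

Species balance: V dC/dt = Q(C_in − C) ⇒ τ = V/Q = 8.6379 s.
C(t) = C_in + (C₀ − C_in) e^(−t/τ). Set C = 4.30 and solve for t:
e^(−t/τ) = (C − C_in)/(C₀ − C_in) = (4.30 − 4.97)/(0.214 − 4.97) = 0.14087
t = −τ ln(…) = 8.6379 × 1.9599 = 16.929 s.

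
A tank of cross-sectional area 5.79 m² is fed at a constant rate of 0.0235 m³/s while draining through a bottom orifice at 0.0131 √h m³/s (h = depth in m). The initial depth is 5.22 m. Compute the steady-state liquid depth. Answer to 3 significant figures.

3.22 m

Level balance: A dh/dt = 0.0235 − 0.0131 √h. Setting dh/dt = 0:
Q_in = 0.0131 √h_ss ⇒ √h_ss = 0.0235/0.0131 = 1.7939.
h_ss = 1.7939² = 3.2181 m. (Since h₀ = 5.22 m > h_ss, the level will fall toward this value.)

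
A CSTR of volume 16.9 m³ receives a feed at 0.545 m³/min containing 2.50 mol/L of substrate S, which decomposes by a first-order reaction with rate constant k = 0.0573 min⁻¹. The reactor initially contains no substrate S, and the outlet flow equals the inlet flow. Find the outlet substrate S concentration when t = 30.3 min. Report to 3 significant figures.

Accumulation = in − out − consumed: V dC/dt = Q C_in − Q C − k V C.
dC/dt = (Q/V) C_in − (Q/V + k) C; effective rate a = Q/V + k = 0.032249 + 0.0573 = 0.089549 min⁻¹.
C_ss = Q C_in/(Q + kV) = 0.90031 mol/L; C(t) = C_ss + (C₀ − C_ss) e^(−a t).
C(30.3) = 0.90031 + (-0.90031)·e^(−0.089549·30.3) = 0.90031 + (-0.90031)·0.066316 = 0.84060 mol/L.

0.841 mol/L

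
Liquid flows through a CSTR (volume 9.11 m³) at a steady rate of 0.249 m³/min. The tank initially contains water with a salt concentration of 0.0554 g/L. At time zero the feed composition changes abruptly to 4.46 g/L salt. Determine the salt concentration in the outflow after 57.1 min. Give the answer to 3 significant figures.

Accumulation = in − out for the solute gives V dC/dt = Q(C_in − C).
Rewrite as dC/dt + C/τ = C_in/τ, τ = V/Q = 36.586 min.
This is linear first-order; C(t) = C_in + (C₀ − C_in) e^(−t/τ).
C(57.1) = 4.46 + (0.0554 − 4.46)·e^(−57.1/36.586) = 4.46 + (-4.4046)·0.20999 = 3.5351 g/L.

3.54 g/L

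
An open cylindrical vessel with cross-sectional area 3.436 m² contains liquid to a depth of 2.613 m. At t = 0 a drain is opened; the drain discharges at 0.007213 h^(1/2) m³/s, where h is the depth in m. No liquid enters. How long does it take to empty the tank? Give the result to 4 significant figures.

Unsteady balance on liquid volume: A dh/dt = −0.007213 √h.
Separate and integrate: 2(√h − √h₀) = −(0.007213/A) t.
Tank is empty when √h = 0: t_empty = 2A√h₀/0.007213.
t_empty = 2·3.436·√2.613/0.007213 = 6.87200·1.61648/0.007213 = 1540.06 s.

1540 s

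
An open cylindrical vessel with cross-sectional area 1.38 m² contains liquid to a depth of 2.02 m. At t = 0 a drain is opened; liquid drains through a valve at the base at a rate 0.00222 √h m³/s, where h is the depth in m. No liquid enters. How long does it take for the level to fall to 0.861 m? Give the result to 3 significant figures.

613 s

Volume balance on the tank: A dh/dt = −0.00222 √h.
This is separable: 2 d(√h)/dt = −0.00222/A, so √h = √h₀ − (0.00222/(2A)) t.
t = 2A(√h₀ − √h)/0.00222 = 2·1.38·(√2.02 − √0.861)/0.00222
  = 2.7600 × (1.4213 − 0.92790) / 0.00222 = 613.37 s.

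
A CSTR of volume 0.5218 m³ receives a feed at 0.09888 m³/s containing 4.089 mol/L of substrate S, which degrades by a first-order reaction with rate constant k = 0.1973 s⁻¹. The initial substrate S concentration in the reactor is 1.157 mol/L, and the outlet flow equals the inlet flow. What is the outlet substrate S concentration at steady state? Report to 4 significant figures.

2.003 mol/L

Species balance: V dC/dt = Q C_in − Q C − k V C.
At steady state: 0 = Q C_in − (Q + kV) C_ss, so C_ss = Q C_in/(Q + kV).
C_ss = 0.09888·4.089/(0.09888 + 0.1973·0.5218) = 0.404320/0.201831 = 2.00326 mol/L.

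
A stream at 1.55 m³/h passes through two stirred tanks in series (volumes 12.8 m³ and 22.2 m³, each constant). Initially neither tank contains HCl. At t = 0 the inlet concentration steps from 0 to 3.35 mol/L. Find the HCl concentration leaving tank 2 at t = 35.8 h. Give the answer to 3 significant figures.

Each tank obeys Vᵢ dCᵢ/dt = Q(Cᵢ₋₁ − Cᵢ), so τᵢ = Vᵢ/Q.
τ₁ = 12.8/1.55 = 8.2581 h; τ₂ = 22.2/1.55 = 14.323 h.
Tank 1: C₁ = C_in(1 − e^(−t/τ₁)). Tank 2 (τ₁ ≠ τ₂): C₂ = C_in[1 − (τ₁ e^(−t/τ₁) − τ₂ e^(−t/τ₂))/(τ₁ − τ₂)].
At t = 35.8: e^(−t/τ₁) = 0.013100, e^(−t/τ₂) = 0.082122.
C₂ = 3.35·[1 − (8.2581·0.013100 − 14.323·0.082122)/(-6.0645)] = 3.35·0.82389 = 2.7600 mol/L.

2.76 mol/L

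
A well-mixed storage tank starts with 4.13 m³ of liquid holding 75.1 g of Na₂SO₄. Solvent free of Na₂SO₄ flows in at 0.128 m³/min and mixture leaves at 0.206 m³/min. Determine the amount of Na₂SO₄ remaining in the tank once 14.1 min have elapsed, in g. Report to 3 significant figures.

Total volume: dV/dt = Q_in − Q_out = -0.078000 m³/min, so V(t) = 4.13 − 0.078000 t and V(14.1) = 3.0302 m³.
Solute balance: dm/dt = 0 − Q_out C = −Q_out m/V(t).
Separate: dm/m = −Q_out dt/V(t) ⇒ ln(m/m₀) = −(Q_out/(Q_in−Q_out)) ln(V/V₀).
m = m₀ (V₀/V)^(Q_out/(Q_in−Q_out)) = 75.1 × (4.13/3.0302)^(-2.6410) = 33.150 g.

33.1 g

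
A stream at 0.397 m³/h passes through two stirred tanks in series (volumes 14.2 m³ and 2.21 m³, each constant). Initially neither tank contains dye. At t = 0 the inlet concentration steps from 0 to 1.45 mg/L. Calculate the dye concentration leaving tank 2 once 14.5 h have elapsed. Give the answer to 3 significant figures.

0.325 mg/L

Species balance on tank i: dCᵢ/dt = (Cᵢ₋₁ − Cᵢ)/τᵢ with τᵢ = Vᵢ/Q.
τ₁ = 14.2/0.397 = 35.768 h; τ₂ = 2.21/0.397 = 5.5668 h.
Solving the cascade with C₁(0)=C₂(0)=0 gives C₂(t) = C_in[1 − (τ₁ e^(−t/τ₁) − τ₂ e^(−t/τ₂))/(τ₁ − τ₂)].
At t = 14.5: e^(−t/τ₁) = 0.66672, e^(−t/τ₂) = 0.073922.
C₂ = 1.45·[1 − (35.768·0.66672 − 5.5668·0.073922)/(30.202)] = 1.45·0.22402 = 0.32482 mg/L.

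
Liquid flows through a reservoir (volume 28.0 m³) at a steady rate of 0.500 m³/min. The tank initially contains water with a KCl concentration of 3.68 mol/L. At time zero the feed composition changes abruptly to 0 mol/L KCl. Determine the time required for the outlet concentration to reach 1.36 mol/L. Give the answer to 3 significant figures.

55.7 min

Accumulation = in − out for the solute gives V dC/dt = Q(C_in − C), so τ = V/Q = 56.000 min.
C(t) = C_in + (C₀ − C_in) e^(−t/τ). Set C = 1.36 and solve for t:
e^(−t/τ) = (C − C_in)/(C₀ − C_in) = (1.36 − 0)/(3.68 − 0) = 0.36957
t = −τ ln(…) = 56.000 × 0.99543 = 55.744 min.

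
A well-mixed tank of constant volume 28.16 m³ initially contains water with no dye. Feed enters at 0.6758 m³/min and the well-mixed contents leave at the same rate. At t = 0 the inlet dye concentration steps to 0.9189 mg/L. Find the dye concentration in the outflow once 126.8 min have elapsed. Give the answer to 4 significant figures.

Transient balance on the dissolved component: V dC/dt = Q(C_in − C).
So dC/dt = (C_in − C)/τ with τ = V/Q = 28.16/0.6758 = 41.6691 min.
Solution: C(t) = C_in + (C₀ − C_in) e^(−t/τ).
C(126.8) = 0.9189 + (0 − 0.9189)·e^(−126.8/41.6691) = 0.9189 + (-0.918900)·0.0476907 = 0.875077 mg/L.

0.8751 mg/L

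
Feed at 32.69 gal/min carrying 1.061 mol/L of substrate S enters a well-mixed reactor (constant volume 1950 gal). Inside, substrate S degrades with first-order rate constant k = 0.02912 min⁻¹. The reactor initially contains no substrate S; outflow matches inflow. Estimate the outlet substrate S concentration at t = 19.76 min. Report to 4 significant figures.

0.2311 mol/L

Accumulation = in − out − consumed: V dC/dt = Q C_in − Q C − k V C.
This is linear with rate a = Q/V + k = 0.0458841 min⁻¹.
C_ss = Q C_in/(Q + kV) = 0.387644 mol/L; C(t) = C_ss + (C₀ − C_ss) e^(−a t).
C(19.76) = 0.387644 + (-0.387644)·e^(−0.0458841·19.76) = 0.387644 + (-0.387644)·0.403867 = 0.231088 mol/L.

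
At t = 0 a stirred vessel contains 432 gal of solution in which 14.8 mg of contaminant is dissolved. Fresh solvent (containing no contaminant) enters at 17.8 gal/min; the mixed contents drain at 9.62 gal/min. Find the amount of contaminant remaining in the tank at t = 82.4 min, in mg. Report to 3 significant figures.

Total volume: dV/dt = Q_in − Q_out = 8.1800 gal/min, so V(t) = 432 + 8.1800 t and V(82.4) = 1106.0 gal.
Species balance (pure solvent in): dm/dt = −Q_out · m/V(t).
Separate: dm/m = −Q_out dt/V(t) ⇒ ln(m/m₀) = −(Q_out/(Q_in−Q_out)) ln(V/V₀).
m = m₀ (V₀/V)^(Q_out/(Q_in−Q_out)) = 14.8 × (432/1106.0)^(1.1760) = 4.8990 mg.

4.90 mg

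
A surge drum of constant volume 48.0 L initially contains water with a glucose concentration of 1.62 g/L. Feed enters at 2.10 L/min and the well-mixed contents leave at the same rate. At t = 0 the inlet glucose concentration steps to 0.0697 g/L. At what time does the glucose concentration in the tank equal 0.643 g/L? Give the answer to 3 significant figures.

22.7 min

Species balance: V dC/dt = Q(C_in − C) ⇒ τ = V/Q = 22.857 min.
C(t) = C_in + (C₀ − C_in) e^(−t/τ). Set C = 0.643 and solve for t:
e^(−t/τ) = (C − C_in)/(C₀ − C_in) = (0.643 − 0.0697)/(1.62 − 0.0697) = 0.36980
t = −τ ln(…) = 22.857 × 0.99479 = 22.738 min.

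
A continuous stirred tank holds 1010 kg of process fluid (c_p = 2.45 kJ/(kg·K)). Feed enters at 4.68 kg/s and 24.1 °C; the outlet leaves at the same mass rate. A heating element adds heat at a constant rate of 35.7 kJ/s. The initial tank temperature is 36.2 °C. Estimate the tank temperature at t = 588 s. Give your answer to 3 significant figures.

Unsteady energy balance on the tank contents: M c_p dT/dt = ṁ c_p (T_in − T) + 35.7.
τ = M/ṁ = 215.81 s; T_ss = T_in + Q̇/(ṁ c_p) = 24.1 + 35.7/(4.68·2.45) = 27.214 °C.
Solution: T(t) = T_ss + (T₀ − T_ss) e^(−t/τ).
T(588) = 27.214 + (8.9864)·e^(−588/215.81) = 27.214 + (8.9864)·0.065573 = 27.803 °C.

27.8 °C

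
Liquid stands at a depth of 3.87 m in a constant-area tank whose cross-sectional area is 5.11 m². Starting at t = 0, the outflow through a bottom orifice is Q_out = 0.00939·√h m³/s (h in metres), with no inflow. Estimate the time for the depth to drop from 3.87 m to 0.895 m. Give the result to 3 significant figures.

Mass balance (ρ constant): A dh/dt = −0.00939 √h.
Separate and integrate: 2(√h − √h₀) = −(0.00939/A) t.
t = 2A(√h₀ − √h)/0.00939 = 2·5.11·(√3.87 − √0.895)/0.00939
  = 10.220 × (1.9672 − 0.94604) / 0.00939 = 1111.5 s.

1110 s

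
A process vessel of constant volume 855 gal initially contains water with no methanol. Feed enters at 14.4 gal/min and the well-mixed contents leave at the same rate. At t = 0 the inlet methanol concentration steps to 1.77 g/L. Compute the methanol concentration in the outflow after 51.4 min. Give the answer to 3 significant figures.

Mass balance on the solute (V constant): V dC/dt = Q(C_in − C).
Time constant τ = V/Q = 855/14.4 = 59.375 min.
This is linear first-order; C(t) = C_in + (C₀ − C_in) e^(−t/τ).
C(51.4) = 1.77 + (0 − 1.77)·e^(−51.4/59.375) = 1.77 + (-1.7700)·0.42076 = 1.0252 g/L.

1.03 g/L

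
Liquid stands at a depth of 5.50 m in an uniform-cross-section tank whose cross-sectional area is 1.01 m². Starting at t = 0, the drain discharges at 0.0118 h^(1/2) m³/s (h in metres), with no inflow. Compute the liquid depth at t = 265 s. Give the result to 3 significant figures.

0.636 m

With no inflow, A dh/dt = −0.0118 √h.
Separate and integrate: 2(√h − √h₀) = −(0.0118/A) t.
√h = √5.50 − 0.0118·265/(2·1.01) = 2.3452 − 1.5480 = 0.79719.
h = 0.79719² = 0.63551 m.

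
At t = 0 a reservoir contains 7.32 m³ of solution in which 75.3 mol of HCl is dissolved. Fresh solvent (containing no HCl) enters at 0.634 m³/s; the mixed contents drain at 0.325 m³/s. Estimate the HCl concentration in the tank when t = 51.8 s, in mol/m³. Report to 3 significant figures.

0.954 mol/m³

Total volume: dV/dt = Q_in − Q_out = 0.30900 m³/s, so V(t) = 7.32 + 0.30900 t and V(51.8) = 23.326 m³.
Solute balance: dm/dt = 0 − Q_out C = −Q_out m/V(t).
dm/m = −Q_out dt/(V₀ + 0.30900 t); integrating gives ln(m/m₀) = −(Q_out/(Q_in−Q_out)) ln(V/V₀).
m = m₀ (V₀/V)^(Q_out/(Q_in−Q_out)) = 75.3 × (7.32/23.326)^(1.0518) = 22.254 mol.
C = m/V = 22.254/23.326 = 0.95402 mol/m³.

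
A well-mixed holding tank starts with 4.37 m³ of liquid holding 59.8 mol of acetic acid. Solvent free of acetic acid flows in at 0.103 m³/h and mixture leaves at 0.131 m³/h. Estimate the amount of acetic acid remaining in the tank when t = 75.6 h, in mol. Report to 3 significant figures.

2.70 mol

Total volume: dV/dt = Q_in − Q_out = -0.028000 m³/h, so V(t) = 4.37 − 0.028000 t and V(75.6) = 2.2532 m³.
No acetic acid enters, so dm/dt = −Q_out · (m/V).
Separate: dm/m = −Q_out dt/V(t) ⇒ ln(m/m₀) = −(Q_out/(Q_in−Q_out)) ln(V/V₀).
m = m₀ (V₀/V)^(Q_out/(Q_in−Q_out)) = 59.8 × (4.37/2.2532)^(-4.6786) = 2.6963 mol.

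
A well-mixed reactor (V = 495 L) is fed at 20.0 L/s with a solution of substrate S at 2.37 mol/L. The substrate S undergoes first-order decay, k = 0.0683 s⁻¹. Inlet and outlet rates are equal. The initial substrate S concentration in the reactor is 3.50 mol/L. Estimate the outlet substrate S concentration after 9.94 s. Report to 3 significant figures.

Accumulation = in − out − consumed: V dC/dt = Q C_in − Q C − k V C.
This is linear with rate a = Q/V + k = 0.10870 s⁻¹.
C_ss = Q C_in/(Q + kV) = 0.88090 mol/L; C(t) = C_ss + (C₀ − C_ss) e^(−a t).
C(9.94) = 0.88090 + (2.6191)·e^(−0.10870·9.94) = 0.88090 + (2.6191)·0.33942 = 1.7699 mol/L.

1.77 mol/L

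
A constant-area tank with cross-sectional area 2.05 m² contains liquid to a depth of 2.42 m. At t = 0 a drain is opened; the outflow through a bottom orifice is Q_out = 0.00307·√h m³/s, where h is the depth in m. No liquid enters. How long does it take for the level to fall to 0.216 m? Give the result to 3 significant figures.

1460 s

Mass balance (ρ constant): A dh/dt = −0.00307 √h.
This is separable: 2 d(√h)/dt = −0.00307/A, so √h = √h₀ − (0.00307/(2A)) t.
t = 2A(√h₀ − √h)/0.00307 = 2·2.05·(√2.42 − √0.216)/0.00307
  = 4.1000 × (1.5556 − 0.46476) / 0.00307 = 1456.9 s.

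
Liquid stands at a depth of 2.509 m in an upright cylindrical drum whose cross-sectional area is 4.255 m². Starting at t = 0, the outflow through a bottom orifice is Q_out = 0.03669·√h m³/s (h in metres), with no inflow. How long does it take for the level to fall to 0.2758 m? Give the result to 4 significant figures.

A dh/dt = −Q_out = −0.03669 √h.
This is separable: 2 d(√h)/dt = −0.03669/A, so √h = √h₀ − (0.03669/(2A)) t.
t = 2A(√h₀ − √h)/0.03669 = 2·4.255·(√2.509 − √0.2758)/0.03669
  = 8.51000 × (1.58398 − 0.525167) / 0.03669 = 245.585 s.

245.6 s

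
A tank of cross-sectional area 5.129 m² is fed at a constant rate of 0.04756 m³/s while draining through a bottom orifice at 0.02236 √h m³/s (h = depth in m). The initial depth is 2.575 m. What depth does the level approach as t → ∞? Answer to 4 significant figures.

Accumulation of liquid (constant cross-section A): A dh/dt = Q_in − 0.02236 √h. At steady state dh/dt = 0:
Q_in = 0.02236 √h_ss ⇒ √h_ss = 0.04756/0.02236 = 2.12701.
h_ss = 2.12701² = 4.52418 m. (Since h₀ = 2.575 m < h_ss, the level will rise toward this value.)

4.524 m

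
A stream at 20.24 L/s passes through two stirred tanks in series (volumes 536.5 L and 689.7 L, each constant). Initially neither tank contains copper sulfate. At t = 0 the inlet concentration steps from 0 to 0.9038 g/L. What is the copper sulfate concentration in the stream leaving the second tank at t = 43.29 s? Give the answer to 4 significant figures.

Each tank obeys Vᵢ dCᵢ/dt = Q(Cᵢ₋₁ − Cᵢ), so τᵢ = Vᵢ/Q.
τ₁ = 536.5/20.24 = 26.5069 s; τ₂ = 689.7/20.24 = 34.0761 s.
Tank 1: C₁ = C_in(1 − e^(−t/τ₁)). Tank 2 (τ₁ ≠ τ₂): C₂ = C_in[1 − (τ₁ e^(−t/τ₁) − τ₂ e^(−t/τ₂))/(τ₁ − τ₂)].
At t = 43.29: e^(−t/τ₁) = 0.195312, e^(−t/τ₂) = 0.280721.
C₂ = 0.9038·[1 − (26.5069·0.195312 − 34.0761·0.280721)/(-7.56917)] = 0.9038·0.420177 = 0.379756 g/L.

0.3798 g/L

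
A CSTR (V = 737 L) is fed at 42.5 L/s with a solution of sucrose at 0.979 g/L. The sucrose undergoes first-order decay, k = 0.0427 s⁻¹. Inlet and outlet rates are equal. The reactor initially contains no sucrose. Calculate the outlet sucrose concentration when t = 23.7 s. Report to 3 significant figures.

0.510 g/L

Accumulation = in − out − consumed: V dC/dt = Q C_in − Q C − k V C.
This is linear with rate a = Q/V + k = 0.10037 s⁻¹.
C_ss = Q C_in/(Q + kV) = 0.56249 g/L; C(t) = C_ss + (C₀ − C_ss) e^(−a t).
C(23.7) = 0.56249 + (-0.56249)·e^(−0.10037·23.7) = 0.56249 + (-0.56249)·0.092673 = 0.51036 g/L.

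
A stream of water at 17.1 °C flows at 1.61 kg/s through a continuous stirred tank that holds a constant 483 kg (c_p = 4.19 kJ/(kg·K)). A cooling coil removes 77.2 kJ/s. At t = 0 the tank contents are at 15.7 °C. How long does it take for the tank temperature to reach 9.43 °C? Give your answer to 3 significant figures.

294 s

M c_p dT/dt = ṁ c_p (T_in − T) − Q̇.
τ = M/ṁ = 300.00 s; T_ss = T_in − Q̇/(ṁ c_p) = 5.6560 °C.
T(t) = T_ss + (T₀ − T_ss) e^(−t/τ). Set T = 9.43:
e^(−t/τ) = (9.43 − 5.6560)/(15.7 − 5.6560) = 0.37575
t = −300.00 · ln(0.37575) = 293.65 s.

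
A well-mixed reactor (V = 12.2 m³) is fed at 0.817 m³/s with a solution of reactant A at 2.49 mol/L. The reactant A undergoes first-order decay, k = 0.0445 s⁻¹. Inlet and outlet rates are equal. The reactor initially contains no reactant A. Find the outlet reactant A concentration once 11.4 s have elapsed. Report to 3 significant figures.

V dC/dt = Q(C_in − C) − k V C.
dC/dt = (Q/V) C_in − (Q/V + k) C; effective rate a = Q/V + k = 0.066967 + 0.0445 = 0.11147 s⁻¹.
C_ss = Q C_in/(Q + kV) = 1.4959 mol/L; C(t) = C_ss + (C₀ − C_ss) e^(−a t).
C(11.4) = 1.4959 + (-1.4959)·e^(−0.11147·11.4) = 1.4959 + (-1.4959)·0.28063 = 1.0761 mol/L.

1.08 mol/L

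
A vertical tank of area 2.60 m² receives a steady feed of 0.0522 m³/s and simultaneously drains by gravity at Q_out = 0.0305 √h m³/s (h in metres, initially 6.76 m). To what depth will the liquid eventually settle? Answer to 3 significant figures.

Mass balance (ρ constant): A dh/dt = Q_in − 0.0305 √h. At steady state dh/dt = 0:
Q_in = 0.0305 √h_ss ⇒ √h_ss = 0.0522/0.0305 = 1.7115.
h_ss = 1.7115² = 2.9291 m. (Since h₀ = 6.76 m > h_ss, the level will fall toward this value.)

2.93 m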